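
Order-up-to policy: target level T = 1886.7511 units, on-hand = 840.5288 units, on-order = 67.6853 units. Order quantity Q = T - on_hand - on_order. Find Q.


Inventory position = OH + OO = 840.5288 + 67.6853 = 908.2141
Q = 1886.7511 - 908.2141 = 978.5370

978.5370 units


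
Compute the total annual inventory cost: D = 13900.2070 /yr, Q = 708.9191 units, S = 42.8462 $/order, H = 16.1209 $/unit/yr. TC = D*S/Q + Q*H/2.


Ordering cost = D*S/Q = 840.1114
Holding cost = Q*H/2 = 5714.2070
TC = 840.1114 + 5714.2070 = 6554.3184

6554.3184 $/yr


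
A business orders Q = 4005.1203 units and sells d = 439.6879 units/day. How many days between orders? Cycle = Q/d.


Cycle = 4005.1203 / 439.6879 = 9.1090

9.1090 days


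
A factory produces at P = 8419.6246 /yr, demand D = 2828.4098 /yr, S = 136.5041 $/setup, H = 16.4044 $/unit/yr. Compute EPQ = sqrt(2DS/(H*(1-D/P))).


1 - D/P = 1 - 0.3359 = 0.6641
H*(1-D/P) = 10.8937
2DS = 772179.0684
EPQ = sqrt(70883.3486) = 266.2393

266.2393 units


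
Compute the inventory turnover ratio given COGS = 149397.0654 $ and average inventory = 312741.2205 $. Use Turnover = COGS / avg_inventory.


Turnover = 149397.0654 / 312741.2205 = 0.4777

0.4777


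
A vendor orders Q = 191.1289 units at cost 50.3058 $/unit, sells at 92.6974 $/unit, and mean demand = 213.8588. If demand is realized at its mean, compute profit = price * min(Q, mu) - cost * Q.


Sales at mu = min(191.1289, 213.8588) = 191.1289
Revenue = 92.6974 * 191.1289 = 17717.1521
Total cost = 50.3058 * 191.1289 = 9614.8922
Profit = 17717.1521 - 9614.8922 = 8102.2599

8102.2599 $


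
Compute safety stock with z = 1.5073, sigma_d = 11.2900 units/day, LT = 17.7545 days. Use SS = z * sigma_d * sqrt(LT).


sqrt(LT) = sqrt(17.7545) = 4.2136
SS = 1.5073 * 11.2900 * 4.2136 = 71.7047

71.7047 units


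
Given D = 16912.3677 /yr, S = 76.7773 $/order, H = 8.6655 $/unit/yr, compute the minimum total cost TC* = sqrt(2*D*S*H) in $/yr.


2*D*S*H = 22504059.6288
TC* = sqrt(22504059.6288) = 4743.8444

4743.8444 $/yr


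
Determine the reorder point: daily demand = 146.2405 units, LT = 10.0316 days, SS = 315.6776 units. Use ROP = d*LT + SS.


d*LT = 146.2405 * 10.0316 = 1467.0262
ROP = 1467.0262 + 315.6776 = 1782.7038

1782.7038 units


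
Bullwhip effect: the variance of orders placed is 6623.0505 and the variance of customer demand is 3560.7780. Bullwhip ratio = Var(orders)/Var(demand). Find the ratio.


BW = 6623.0505 / 3560.7780 = 1.8600

1.8600


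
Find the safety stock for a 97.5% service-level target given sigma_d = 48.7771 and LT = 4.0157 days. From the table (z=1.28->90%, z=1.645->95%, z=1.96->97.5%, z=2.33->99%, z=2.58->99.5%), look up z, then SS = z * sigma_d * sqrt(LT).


From the table, SL = 97.5% corresponds to z = 1.96
sqrt(LT) = sqrt(4.0157) = 2.0039
SS = 1.96 * 48.7771 * 2.0039 = 191.5811

191.5811 units


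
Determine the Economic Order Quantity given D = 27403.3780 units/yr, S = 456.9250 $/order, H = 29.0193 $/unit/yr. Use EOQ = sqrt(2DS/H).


2*D*S = 2 * 27403.3780 * 456.9250 = 25042576.9853
2*D*S/H = 862962.8208
EOQ = sqrt(862962.8208) = 928.9579

928.9579 units


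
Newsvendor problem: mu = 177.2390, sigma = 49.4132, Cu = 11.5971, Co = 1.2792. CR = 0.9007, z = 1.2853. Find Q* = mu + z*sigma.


CR = Cu/(Cu+Co) = 11.5971/(11.5971+1.2792) = 0.9007
z = 1.2853
Q* = 177.2390 + 1.2853 * 49.4132 = 240.7498

240.7498 units


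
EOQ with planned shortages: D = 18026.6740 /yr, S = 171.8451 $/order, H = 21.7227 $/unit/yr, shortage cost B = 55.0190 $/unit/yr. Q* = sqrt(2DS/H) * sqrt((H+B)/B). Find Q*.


sqrt(2DS/H) = 534.0531
sqrt((H+B)/B) = 1.1810
Q* = 534.0531 * 1.1810 = 630.7305

630.7305 units


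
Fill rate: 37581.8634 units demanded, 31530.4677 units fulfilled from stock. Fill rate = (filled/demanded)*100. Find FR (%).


FR = 31530.4677 / 37581.8634 * 100 = 83.8981

83.8981%


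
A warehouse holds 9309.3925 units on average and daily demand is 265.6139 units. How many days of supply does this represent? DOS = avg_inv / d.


DOS = 9309.3925 / 265.6139 = 35.0486

35.0486 days


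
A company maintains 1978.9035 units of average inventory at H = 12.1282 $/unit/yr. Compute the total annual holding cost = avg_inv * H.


Cost = 1978.9035 * 12.1282 = 24000.5374

24000.5374 $/yr


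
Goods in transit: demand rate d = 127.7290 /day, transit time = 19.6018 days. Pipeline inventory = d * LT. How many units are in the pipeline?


Pipeline = 127.7290 * 19.6018 = 2503.7183

2503.7183 units


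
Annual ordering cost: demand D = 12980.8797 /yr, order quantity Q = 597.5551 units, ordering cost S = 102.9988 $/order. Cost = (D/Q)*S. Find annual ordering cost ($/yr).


Number of orders = D/Q = 21.7233
Cost = 21.7233 * 102.9988 = 2237.4757

2237.4757 $/yr


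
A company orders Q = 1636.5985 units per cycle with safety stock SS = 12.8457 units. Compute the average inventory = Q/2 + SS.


Q/2 = 818.2993
Avg = 818.2993 + 12.8457 = 831.1449

831.1449 units


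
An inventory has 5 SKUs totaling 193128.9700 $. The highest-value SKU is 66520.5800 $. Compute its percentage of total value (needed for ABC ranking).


Top item = 66520.5800
Total = 193128.9700
Percentage = 66520.5800 / 193128.9700 * 100 = 34.4436

34.4436%


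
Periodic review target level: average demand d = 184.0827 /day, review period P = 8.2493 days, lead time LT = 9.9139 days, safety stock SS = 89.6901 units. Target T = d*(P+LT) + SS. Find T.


P + LT = 18.1632
d*(P+LT) = 184.0827 * 18.1632 = 3343.5309
T = 3343.5309 + 89.6901 = 3433.2210

3433.2210 units


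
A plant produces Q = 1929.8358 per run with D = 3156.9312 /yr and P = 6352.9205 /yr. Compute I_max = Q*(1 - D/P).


D/P = 0.4969
1 - D/P = 0.5031
I_max = 1929.8358 * 0.5031 = 970.8503

970.8503 units


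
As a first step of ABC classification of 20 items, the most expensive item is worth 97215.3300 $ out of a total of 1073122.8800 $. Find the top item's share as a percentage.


Top item = 97215.3300
Total = 1073122.8800
Percentage = 97215.3300 / 1073122.8800 * 100 = 9.0591

9.0591%


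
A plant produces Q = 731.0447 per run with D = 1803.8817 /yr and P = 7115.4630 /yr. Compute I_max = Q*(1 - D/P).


D/P = 0.2535
1 - D/P = 0.7465
I_max = 731.0447 * 0.7465 = 545.7134

545.7134 units


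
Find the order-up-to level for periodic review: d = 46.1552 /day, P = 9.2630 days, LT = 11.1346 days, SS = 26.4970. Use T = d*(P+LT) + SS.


P + LT = 20.3976
d*(P+LT) = 46.1552 * 20.3976 = 941.4553
T = 941.4553 + 26.4970 = 967.9523

967.9523 units


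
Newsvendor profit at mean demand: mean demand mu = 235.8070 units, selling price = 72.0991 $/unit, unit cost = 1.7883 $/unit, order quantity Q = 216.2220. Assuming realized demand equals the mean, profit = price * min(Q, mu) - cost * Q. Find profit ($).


Sales at mu = min(216.2220, 235.8070) = 216.2220
Revenue = 72.0991 * 216.2220 = 15589.4116
Total cost = 1.7883 * 216.2220 = 386.6698
Profit = 15589.4116 - 386.6698 = 15202.7418

15202.7418 $


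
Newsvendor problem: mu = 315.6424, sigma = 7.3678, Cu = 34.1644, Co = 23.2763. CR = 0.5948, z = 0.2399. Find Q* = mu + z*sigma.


CR = Cu/(Cu+Co) = 34.1644/(34.1644+23.2763) = 0.5948
z = 0.2399
Q* = 315.6424 + 0.2399 * 7.3678 = 317.4099

317.4099 units


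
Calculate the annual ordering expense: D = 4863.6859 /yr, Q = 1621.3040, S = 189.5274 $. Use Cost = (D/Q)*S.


Number of orders = D/Q = 2.9999
Cost = 2.9999 * 189.5274 = 568.5558

568.5558 $/yr


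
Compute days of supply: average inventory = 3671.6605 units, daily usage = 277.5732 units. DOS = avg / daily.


DOS = 3671.6605 / 277.5732 = 13.2277

13.2277 days


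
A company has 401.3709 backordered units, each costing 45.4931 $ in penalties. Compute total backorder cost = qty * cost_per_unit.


Total = 401.3709 * 45.4931 = 18259.6065

18259.6065 $


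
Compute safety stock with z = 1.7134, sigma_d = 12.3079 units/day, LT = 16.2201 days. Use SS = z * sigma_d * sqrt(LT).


sqrt(LT) = sqrt(16.2201) = 4.0274
SS = 1.7134 * 12.3079 * 4.0274 = 84.9316

84.9316 units


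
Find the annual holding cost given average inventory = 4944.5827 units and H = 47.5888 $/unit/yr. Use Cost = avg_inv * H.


Cost = 4944.5827 * 47.5888 = 235306.7572

235306.7572 $/yr


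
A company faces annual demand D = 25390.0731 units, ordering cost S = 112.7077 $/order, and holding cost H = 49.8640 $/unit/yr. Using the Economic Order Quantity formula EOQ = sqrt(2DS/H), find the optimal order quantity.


2*D*S = 2 * 25390.0731 * 112.7077 = 5723313.4839
2*D*S/H = 114778.4671
EOQ = sqrt(114778.4671) = 338.7897

338.7897 units


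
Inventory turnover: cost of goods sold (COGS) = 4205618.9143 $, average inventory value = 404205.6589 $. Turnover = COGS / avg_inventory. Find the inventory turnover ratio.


Turnover = 4205618.9143 / 404205.6589 = 10.4047

10.4047


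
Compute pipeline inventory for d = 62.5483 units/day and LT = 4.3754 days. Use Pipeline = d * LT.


Pipeline = 62.5483 * 4.3754 = 273.6738

273.6738 units


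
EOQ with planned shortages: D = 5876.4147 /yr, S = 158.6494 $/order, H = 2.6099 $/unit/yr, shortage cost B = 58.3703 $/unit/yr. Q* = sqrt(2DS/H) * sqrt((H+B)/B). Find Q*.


sqrt(2DS/H) = 845.2370
sqrt((H+B)/B) = 1.0221
Q* = 845.2370 * 1.0221 = 863.9268

863.9268 units


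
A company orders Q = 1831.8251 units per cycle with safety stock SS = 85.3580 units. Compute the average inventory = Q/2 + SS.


Q/2 = 915.9126
Avg = 915.9126 + 85.3580 = 1001.2705

1001.2705 units


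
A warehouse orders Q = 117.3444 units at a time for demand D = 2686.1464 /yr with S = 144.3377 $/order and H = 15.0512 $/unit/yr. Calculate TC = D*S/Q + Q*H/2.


Ordering cost = D*S/Q = 3304.0537
Holding cost = Q*H/2 = 883.0870
TC = 3304.0537 + 883.0870 = 4187.1407

4187.1407 $/yr


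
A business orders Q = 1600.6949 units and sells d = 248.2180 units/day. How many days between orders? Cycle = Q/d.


Cycle = 1600.6949 / 248.2180 = 6.4487

6.4487 days


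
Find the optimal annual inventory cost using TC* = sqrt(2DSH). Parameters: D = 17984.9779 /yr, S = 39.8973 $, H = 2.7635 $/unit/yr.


2*D*S*H = 3965910.2288
TC* = sqrt(3965910.2288) = 1991.4593

1991.4593 $/yr


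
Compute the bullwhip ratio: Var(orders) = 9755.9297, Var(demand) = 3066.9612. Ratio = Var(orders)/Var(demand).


BW = 9755.9297 / 3066.9612 = 3.1810

3.1810


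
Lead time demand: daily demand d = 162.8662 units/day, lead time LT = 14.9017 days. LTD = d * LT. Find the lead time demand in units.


LTD = 162.8662 * 14.9017 = 2426.9833

2426.9833 units


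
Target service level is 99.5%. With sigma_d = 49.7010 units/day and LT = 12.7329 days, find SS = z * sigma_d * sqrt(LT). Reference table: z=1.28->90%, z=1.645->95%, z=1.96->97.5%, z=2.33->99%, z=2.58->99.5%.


From the table, SL = 99.5% corresponds to z = 2.58
sqrt(LT) = sqrt(12.7329) = 3.5683
SS = 2.58 * 49.7010 * 3.5683 = 457.5605

457.5605 units


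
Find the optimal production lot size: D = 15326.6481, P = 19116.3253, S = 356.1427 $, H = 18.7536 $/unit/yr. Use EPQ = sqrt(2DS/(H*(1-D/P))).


1 - D/P = 1 - 0.8018 = 0.1982
H*(1-D/P) = 3.7178
2DS = 10916947.6726
EPQ = sqrt(2936424.0569) = 1713.5997

1713.5997 units


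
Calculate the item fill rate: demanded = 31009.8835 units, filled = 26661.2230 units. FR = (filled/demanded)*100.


FR = 26661.2230 / 31009.8835 * 100 = 85.9765

85.9765%


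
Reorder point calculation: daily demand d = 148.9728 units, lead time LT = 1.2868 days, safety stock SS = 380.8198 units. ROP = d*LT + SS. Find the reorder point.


d*LT = 148.9728 * 1.2868 = 191.6982
ROP = 191.6982 + 380.8198 = 572.5180

572.5180 units


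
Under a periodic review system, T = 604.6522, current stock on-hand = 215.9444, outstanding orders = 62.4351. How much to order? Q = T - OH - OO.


Inventory position = OH + OO = 215.9444 + 62.4351 = 278.3795
Q = 604.6522 - 278.3795 = 326.2727

326.2727 units


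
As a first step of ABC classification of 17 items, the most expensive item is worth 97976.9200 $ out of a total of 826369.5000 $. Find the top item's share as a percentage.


Top item = 97976.9200
Total = 826369.5000
Percentage = 97976.9200 / 826369.5000 * 100 = 11.8563

11.8563%


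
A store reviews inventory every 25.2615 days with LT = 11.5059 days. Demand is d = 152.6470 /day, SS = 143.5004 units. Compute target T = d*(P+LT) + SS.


P + LT = 36.7674
d*(P+LT) = 152.6470 * 36.7674 = 5612.4333
T = 5612.4333 + 143.5004 = 5755.9337

5755.9337 units


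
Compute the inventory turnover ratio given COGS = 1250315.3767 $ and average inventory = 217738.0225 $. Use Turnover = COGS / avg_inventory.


Turnover = 1250315.3767 / 217738.0225 = 5.7423

5.7423


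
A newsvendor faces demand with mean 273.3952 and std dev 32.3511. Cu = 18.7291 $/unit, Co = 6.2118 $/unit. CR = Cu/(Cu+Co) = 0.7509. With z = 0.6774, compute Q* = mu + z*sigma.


CR = Cu/(Cu+Co) = 18.7291/(18.7291+6.2118) = 0.7509
z = 0.6774
Q* = 273.3952 + 0.6774 * 32.3511 = 295.3098

295.3098 units


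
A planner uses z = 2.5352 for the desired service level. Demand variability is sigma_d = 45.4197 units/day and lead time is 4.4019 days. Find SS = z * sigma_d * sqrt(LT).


sqrt(LT) = sqrt(4.4019) = 2.0981
SS = 2.5352 * 45.4197 * 2.0981 = 241.5887

241.5887 units


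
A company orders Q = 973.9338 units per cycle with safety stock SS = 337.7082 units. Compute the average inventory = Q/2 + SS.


Q/2 = 486.9669
Avg = 486.9669 + 337.7082 = 824.6751

824.6751 units


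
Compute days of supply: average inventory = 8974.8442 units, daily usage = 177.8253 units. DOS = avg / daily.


DOS = 8974.8442 / 177.8253 = 50.4700

50.4700 days


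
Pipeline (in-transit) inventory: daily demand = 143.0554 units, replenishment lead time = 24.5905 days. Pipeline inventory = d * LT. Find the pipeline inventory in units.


Pipeline = 143.0554 * 24.5905 = 3517.8038

3517.8038 units


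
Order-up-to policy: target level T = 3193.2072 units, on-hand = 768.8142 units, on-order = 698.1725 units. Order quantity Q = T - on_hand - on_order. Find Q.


Inventory position = OH + OO = 768.8142 + 698.1725 = 1466.9867
Q = 3193.2072 - 1466.9867 = 1726.2205

1726.2205 units


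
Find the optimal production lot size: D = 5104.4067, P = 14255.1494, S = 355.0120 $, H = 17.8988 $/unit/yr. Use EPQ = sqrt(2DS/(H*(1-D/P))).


1 - D/P = 1 - 0.3581 = 0.6419
H*(1-D/P) = 11.4897
2DS = 3624251.2628
EPQ = sqrt(315434.9512) = 561.6360

561.6360 units


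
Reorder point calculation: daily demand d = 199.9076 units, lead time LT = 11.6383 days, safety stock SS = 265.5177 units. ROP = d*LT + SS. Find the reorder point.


d*LT = 199.9076 * 11.6383 = 2326.5846
ROP = 2326.5846 + 265.5177 = 2592.1023

2592.1023 units


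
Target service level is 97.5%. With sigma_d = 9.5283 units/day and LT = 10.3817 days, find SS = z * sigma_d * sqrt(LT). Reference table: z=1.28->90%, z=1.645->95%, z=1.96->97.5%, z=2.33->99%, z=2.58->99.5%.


From the table, SL = 97.5% corresponds to z = 1.96
sqrt(LT) = sqrt(10.3817) = 3.2221
SS = 1.96 * 9.5283 * 3.2221 = 60.1736

60.1736 units


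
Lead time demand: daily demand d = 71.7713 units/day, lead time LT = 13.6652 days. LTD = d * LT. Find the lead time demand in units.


LTD = 71.7713 * 13.6652 = 980.7692

980.7692 units


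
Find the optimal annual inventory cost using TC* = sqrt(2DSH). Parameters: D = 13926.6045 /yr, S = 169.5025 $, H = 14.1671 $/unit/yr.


2*D*S*H = 66885550.4274
TC* = sqrt(66885550.4274) = 8178.3587

8178.3587 $/yr


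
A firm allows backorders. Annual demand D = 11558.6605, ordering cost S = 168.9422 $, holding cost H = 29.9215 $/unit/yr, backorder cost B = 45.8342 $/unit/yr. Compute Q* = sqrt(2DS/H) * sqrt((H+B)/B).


sqrt(2DS/H) = 361.2818
sqrt((H+B)/B) = 1.2856
Q* = 361.2818 * 1.2856 = 464.4714

464.4714 units


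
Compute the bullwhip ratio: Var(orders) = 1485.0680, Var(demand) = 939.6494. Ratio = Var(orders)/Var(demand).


BW = 1485.0680 / 939.6494 = 1.5804

1.5804


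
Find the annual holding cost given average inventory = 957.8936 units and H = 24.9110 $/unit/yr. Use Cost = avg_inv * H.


Cost = 957.8936 * 24.9110 = 23862.0875

23862.0875 $/yr


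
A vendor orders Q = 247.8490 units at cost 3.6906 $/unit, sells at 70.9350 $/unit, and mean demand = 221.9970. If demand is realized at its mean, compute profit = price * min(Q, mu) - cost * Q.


Sales at mu = min(247.8490, 221.9970) = 221.9970
Revenue = 70.9350 * 221.9970 = 15747.3572
Total cost = 3.6906 * 247.8490 = 914.7115
Profit = 15747.3572 - 914.7115 = 14832.6457

14832.6457 $


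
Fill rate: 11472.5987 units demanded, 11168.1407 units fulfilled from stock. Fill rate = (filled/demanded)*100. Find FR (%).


FR = 11168.1407 / 11472.5987 * 100 = 97.3462

97.3462%


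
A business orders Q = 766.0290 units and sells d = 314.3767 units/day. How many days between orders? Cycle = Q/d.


Cycle = 766.0290 / 314.3767 = 2.4367

2.4367 days


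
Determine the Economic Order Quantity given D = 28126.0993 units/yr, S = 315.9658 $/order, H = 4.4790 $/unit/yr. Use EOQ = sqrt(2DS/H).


2*D*S = 2 * 28126.0993 * 315.9658 = 17773770.9324
2*D*S/H = 3968245.3522
EOQ = sqrt(3968245.3522) = 1992.0455

1992.0455 units


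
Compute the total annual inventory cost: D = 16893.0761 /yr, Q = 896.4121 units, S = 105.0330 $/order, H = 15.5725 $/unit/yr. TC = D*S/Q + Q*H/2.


Ordering cost = D*S/Q = 1979.3692
Holding cost = Q*H/2 = 6979.6887
TC = 1979.3692 + 6979.6887 = 8959.0579

8959.0579 $/yr


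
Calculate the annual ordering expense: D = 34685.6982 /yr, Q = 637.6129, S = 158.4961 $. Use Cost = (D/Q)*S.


Number of orders = D/Q = 54.3993
Cost = 54.3993 * 158.4961 = 8622.0776

8622.0776 $/yr


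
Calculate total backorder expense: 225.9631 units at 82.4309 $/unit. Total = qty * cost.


Total = 225.9631 * 82.4309 = 18626.3417

18626.3417 $


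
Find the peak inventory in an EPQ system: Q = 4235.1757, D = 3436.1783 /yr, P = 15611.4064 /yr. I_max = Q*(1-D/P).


D/P = 0.2201
1 - D/P = 0.7799
I_max = 4235.1757 * 0.7799 = 3302.9843

3302.9843 units


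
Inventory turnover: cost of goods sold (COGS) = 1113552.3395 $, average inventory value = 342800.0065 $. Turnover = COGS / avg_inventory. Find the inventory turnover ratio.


Turnover = 1113552.3395 / 342800.0065 = 3.2484

3.2484


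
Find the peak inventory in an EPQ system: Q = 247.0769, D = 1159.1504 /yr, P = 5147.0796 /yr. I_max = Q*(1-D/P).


D/P = 0.2252
1 - D/P = 0.7748
I_max = 247.0769 * 0.7748 = 191.4338

191.4338 units


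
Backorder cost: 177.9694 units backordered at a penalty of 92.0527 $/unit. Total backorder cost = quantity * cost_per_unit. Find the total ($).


Total = 177.9694 * 92.0527 = 16382.5638

16382.5638 $


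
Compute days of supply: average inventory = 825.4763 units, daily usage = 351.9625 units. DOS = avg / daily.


DOS = 825.4763 / 351.9625 = 2.3454

2.3454 days


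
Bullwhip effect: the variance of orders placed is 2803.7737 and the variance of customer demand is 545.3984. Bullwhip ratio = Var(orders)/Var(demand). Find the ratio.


BW = 2803.7737 / 545.3984 = 5.1408

5.1408


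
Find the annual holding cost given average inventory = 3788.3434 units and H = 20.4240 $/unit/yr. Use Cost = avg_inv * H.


Cost = 3788.3434 * 20.4240 = 77373.1256

77373.1256 $/yr


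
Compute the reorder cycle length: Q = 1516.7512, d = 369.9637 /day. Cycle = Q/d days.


Cycle = 1516.7512 / 369.9637 = 4.0997

4.0997 days


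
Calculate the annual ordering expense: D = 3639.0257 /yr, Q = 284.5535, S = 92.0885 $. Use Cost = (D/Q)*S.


Number of orders = D/Q = 12.7885
Cost = 12.7885 * 92.0885 = 1177.6781

1177.6781 $/yr


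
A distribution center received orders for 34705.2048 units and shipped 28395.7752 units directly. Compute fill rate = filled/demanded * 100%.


FR = 28395.7752 / 34705.2048 * 100 = 81.8199

81.8199%


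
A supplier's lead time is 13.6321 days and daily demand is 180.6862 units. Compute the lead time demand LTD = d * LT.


LTD = 180.6862 * 13.6321 = 2463.1323

2463.1323 units


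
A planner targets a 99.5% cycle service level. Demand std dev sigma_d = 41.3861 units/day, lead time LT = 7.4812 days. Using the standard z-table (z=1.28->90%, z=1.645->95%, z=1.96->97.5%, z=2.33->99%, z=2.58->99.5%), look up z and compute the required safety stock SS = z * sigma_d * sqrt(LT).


From the table, SL = 99.5% corresponds to z = 2.58
sqrt(LT) = sqrt(7.4812) = 2.7352
SS = 2.58 * 41.3861 * 2.7352 = 292.0518

292.0518 units


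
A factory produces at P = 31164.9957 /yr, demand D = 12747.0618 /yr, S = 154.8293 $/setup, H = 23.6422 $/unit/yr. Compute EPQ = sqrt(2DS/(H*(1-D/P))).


1 - D/P = 1 - 0.4090 = 0.5910
H*(1-D/P) = 13.9721
2DS = 3947237.3111
EPQ = sqrt(282508.4951) = 531.5153

531.5153 units


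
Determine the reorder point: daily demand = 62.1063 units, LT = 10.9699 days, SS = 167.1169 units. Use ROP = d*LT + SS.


d*LT = 62.1063 * 10.9699 = 681.2999
ROP = 681.2999 + 167.1169 = 848.4168

848.4168 units


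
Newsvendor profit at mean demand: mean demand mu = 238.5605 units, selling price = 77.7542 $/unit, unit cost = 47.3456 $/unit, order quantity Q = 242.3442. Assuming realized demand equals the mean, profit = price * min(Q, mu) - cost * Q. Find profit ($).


Sales at mu = min(242.3442, 238.5605) = 238.5605
Revenue = 77.7542 * 238.5605 = 18549.0808
Total cost = 47.3456 * 242.3442 = 11473.9316
Profit = 18549.0808 - 11473.9316 = 7075.1493

7075.1493 $


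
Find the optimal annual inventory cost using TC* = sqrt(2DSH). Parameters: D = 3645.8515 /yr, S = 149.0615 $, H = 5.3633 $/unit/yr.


2*D*S*H = 5829436.1311
TC* = sqrt(5829436.1311) = 2414.4225

2414.4225 $/yr


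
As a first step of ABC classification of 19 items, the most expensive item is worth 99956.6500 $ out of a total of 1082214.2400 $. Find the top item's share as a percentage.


Top item = 99956.6500
Total = 1082214.2400
Percentage = 99956.6500 / 1082214.2400 * 100 = 9.2363

9.2363%


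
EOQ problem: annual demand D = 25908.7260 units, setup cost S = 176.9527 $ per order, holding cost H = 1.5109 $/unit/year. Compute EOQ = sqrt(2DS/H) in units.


2*D*S = 2 * 25908.7260 * 176.9527 = 9169238.0385
2*D*S/H = 6068725.9504
EOQ = sqrt(6068725.9504) = 2463.4784

2463.4784 units


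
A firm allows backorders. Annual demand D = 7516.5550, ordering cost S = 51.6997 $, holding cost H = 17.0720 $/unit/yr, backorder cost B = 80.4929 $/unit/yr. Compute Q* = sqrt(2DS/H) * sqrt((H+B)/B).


sqrt(2DS/H) = 213.3665
sqrt((H+B)/B) = 1.1010
Q* = 213.3665 * 1.1010 = 234.9061

234.9061 units


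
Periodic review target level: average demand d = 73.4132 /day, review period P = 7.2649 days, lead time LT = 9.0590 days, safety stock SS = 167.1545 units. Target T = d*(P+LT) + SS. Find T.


P + LT = 16.3239
d*(P+LT) = 73.4132 * 16.3239 = 1198.3897
T = 1198.3897 + 167.1545 = 1365.5442

1365.5442 units


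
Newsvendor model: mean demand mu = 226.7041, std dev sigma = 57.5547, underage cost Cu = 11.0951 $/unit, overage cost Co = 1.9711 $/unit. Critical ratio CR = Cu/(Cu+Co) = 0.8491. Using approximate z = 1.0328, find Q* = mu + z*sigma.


CR = Cu/(Cu+Co) = 11.0951/(11.0951+1.9711) = 0.8491
z = 1.0328
Q* = 226.7041 + 1.0328 * 57.5547 = 286.1466

286.1466 units


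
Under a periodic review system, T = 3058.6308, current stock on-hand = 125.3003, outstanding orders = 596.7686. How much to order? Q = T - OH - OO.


Inventory position = OH + OO = 125.3003 + 596.7686 = 722.0689
Q = 3058.6308 - 722.0689 = 2336.5619

2336.5619 units


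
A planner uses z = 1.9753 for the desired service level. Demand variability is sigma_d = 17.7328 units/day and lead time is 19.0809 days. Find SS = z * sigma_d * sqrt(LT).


sqrt(LT) = sqrt(19.0809) = 4.3682
SS = 1.9753 * 17.7328 * 4.3682 = 153.0065

153.0065 units


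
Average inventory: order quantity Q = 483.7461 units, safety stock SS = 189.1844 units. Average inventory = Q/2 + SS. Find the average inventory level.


Q/2 = 241.8731
Avg = 241.8731 + 189.1844 = 431.0575

431.0575 units


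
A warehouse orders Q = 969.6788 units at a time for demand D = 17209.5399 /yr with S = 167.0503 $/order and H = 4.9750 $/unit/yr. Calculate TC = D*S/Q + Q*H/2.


Ordering cost = D*S/Q = 2964.7537
Holding cost = Q*H/2 = 2412.0760
TC = 2964.7537 + 2412.0760 = 5376.8297

5376.8297 $/yr


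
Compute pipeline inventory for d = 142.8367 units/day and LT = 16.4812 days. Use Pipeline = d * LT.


Pipeline = 142.8367 * 16.4812 = 2354.1202

2354.1202 units


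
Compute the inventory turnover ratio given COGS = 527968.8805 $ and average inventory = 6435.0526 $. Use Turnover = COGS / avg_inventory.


Turnover = 527968.8805 / 6435.0526 = 82.0458

82.0458


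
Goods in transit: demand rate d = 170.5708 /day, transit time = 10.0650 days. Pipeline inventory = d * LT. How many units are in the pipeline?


Pipeline = 170.5708 * 10.0650 = 1716.7951

1716.7951 units


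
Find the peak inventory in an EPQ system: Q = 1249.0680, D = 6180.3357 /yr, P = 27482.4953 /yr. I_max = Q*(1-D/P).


D/P = 0.2249
1 - D/P = 0.7751
I_max = 1249.0680 * 0.7751 = 968.1743

968.1743 units


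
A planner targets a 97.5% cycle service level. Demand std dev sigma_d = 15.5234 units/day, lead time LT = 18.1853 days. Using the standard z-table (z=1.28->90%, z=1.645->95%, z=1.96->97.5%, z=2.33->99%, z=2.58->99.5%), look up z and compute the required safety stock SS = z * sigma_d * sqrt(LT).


From the table, SL = 97.5% corresponds to z = 1.96
sqrt(LT) = sqrt(18.1853) = 4.2644
SS = 1.96 * 15.5234 * 4.2644 = 129.7487

129.7487 units


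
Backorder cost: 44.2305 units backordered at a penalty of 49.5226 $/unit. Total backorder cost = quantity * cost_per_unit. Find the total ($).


Total = 44.2305 * 49.5226 = 2190.4094

2190.4094 $


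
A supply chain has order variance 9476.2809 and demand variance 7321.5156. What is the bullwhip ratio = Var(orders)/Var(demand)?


BW = 9476.2809 / 7321.5156 = 1.2943

1.2943


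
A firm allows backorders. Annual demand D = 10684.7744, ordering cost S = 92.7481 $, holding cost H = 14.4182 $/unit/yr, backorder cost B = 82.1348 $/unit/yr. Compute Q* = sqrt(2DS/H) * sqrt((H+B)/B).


sqrt(2DS/H) = 370.7615
sqrt((H+B)/B) = 1.0842
Q* = 370.7615 * 1.0842 = 401.9888

401.9888 units


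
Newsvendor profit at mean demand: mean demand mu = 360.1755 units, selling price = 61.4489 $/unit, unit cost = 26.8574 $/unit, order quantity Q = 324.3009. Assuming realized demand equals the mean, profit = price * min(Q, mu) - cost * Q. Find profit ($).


Sales at mu = min(324.3009, 360.1755) = 324.3009
Revenue = 61.4489 * 324.3009 = 19927.9336
Total cost = 26.8574 * 324.3009 = 8709.8790
Profit = 19927.9336 - 8709.8790 = 11218.0546

11218.0546 $


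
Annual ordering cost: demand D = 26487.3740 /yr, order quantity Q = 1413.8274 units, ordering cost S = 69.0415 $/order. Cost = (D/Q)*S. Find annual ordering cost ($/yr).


Number of orders = D/Q = 18.7345
Cost = 18.7345 * 69.0415 = 1293.4592

1293.4592 $/yr


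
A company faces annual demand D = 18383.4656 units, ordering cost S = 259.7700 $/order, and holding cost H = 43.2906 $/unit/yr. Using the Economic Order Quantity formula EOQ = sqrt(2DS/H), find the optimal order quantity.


2*D*S = 2 * 18383.4656 * 259.7700 = 9550945.7178
2*D*S/H = 220624.0089
EOQ = sqrt(220624.0089) = 469.7063

469.7063 units


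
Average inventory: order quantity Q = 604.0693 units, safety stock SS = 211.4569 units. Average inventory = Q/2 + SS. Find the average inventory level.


Q/2 = 302.0346
Avg = 302.0346 + 211.4569 = 513.4915

513.4915 units


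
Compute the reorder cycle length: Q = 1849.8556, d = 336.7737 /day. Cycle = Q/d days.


Cycle = 1849.8556 / 336.7737 = 5.4929

5.4929 days


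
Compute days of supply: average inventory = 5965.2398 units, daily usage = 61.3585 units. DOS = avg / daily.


DOS = 5965.2398 / 61.3585 = 97.2195

97.2195 days


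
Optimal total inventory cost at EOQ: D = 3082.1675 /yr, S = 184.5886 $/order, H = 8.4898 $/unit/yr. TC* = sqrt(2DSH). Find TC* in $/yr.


2*D*S*H = 9660254.4916
TC* = sqrt(9660254.4916) = 3108.0950

3108.0950 $/yr


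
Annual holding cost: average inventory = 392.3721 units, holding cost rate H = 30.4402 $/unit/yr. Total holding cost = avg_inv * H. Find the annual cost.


Cost = 392.3721 * 30.4402 = 11943.8852

11943.8852 $/yr


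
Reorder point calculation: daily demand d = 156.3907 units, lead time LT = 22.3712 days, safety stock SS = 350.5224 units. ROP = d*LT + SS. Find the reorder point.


d*LT = 156.3907 * 22.3712 = 3498.6476
ROP = 3498.6476 + 350.5224 = 3849.1700

3849.1700 units


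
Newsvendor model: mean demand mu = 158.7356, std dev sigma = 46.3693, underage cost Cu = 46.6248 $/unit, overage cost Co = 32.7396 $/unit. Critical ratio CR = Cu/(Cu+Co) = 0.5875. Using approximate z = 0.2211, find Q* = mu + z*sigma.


CR = Cu/(Cu+Co) = 46.6248/(46.6248+32.7396) = 0.5875
z = 0.2211
Q* = 158.7356 + 0.2211 * 46.3693 = 168.9879

168.9879 units


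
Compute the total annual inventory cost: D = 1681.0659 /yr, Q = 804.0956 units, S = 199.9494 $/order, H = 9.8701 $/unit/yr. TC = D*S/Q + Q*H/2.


Ordering cost = D*S/Q = 418.0201
Holding cost = Q*H/2 = 3968.2520
TC = 418.0201 + 3968.2520 = 4386.2721

4386.2721 $/yr


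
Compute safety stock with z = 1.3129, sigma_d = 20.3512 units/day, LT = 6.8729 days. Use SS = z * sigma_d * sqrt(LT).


sqrt(LT) = sqrt(6.8729) = 2.6216
SS = 1.3129 * 20.3512 * 2.6216 = 70.0473

70.0473 units


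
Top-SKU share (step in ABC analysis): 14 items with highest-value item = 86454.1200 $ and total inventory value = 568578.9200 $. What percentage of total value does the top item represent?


Top item = 86454.1200
Total = 568578.9200
Percentage = 86454.1200 / 568578.9200 * 100 = 15.2053

15.2053%


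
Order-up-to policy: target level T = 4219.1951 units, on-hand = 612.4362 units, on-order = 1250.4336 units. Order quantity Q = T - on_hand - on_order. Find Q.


Inventory position = OH + OO = 612.4362 + 1250.4336 = 1862.8698
Q = 4219.1951 - 1862.8698 = 2356.3253

2356.3253 units


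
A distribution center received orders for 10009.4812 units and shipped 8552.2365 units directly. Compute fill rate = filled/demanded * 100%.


FR = 8552.2365 / 10009.4812 * 100 = 85.4414

85.4414%


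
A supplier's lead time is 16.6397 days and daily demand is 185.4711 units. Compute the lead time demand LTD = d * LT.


LTD = 185.4711 * 16.6397 = 3086.1835

3086.1835 units


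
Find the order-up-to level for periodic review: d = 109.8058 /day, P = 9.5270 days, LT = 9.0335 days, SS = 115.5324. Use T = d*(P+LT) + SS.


P + LT = 18.5605
d*(P+LT) = 109.8058 * 18.5605 = 2038.0506
T = 2038.0506 + 115.5324 = 2153.5830

2153.5830 units


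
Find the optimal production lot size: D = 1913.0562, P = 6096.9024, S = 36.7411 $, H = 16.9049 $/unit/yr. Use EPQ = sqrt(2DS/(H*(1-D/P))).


1 - D/P = 1 - 0.3138 = 0.6862
H*(1-D/P) = 11.6006
2DS = 140575.5783
EPQ = sqrt(12117.9960) = 110.0818

110.0818 units


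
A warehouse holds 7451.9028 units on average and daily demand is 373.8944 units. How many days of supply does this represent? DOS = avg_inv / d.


DOS = 7451.9028 / 373.8944 = 19.9305

19.9305 days


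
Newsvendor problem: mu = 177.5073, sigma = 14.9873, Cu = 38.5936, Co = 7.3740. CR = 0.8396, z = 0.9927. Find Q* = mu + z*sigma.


CR = Cu/(Cu+Co) = 38.5936/(38.5936+7.3740) = 0.8396
z = 0.9927
Q* = 177.5073 + 0.9927 * 14.9873 = 192.3852

192.3852 units


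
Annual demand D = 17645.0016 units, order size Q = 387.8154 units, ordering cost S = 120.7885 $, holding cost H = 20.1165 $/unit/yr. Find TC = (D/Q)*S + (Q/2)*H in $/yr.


Ordering cost = D*S/Q = 5495.6902
Holding cost = Q*H/2 = 3900.7442
TC = 5495.6902 + 3900.7442 = 9396.4344

9396.4344 $/yr


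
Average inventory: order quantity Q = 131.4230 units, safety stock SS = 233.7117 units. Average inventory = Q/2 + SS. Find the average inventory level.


Q/2 = 65.7115
Avg = 65.7115 + 233.7117 = 299.4232

299.4232 units


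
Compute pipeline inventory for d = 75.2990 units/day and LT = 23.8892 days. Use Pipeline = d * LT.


Pipeline = 75.2990 * 23.8892 = 1798.8329

1798.8329 units


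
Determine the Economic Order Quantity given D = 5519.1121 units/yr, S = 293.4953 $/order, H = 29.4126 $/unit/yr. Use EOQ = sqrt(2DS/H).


2*D*S = 2 * 5519.1121 * 293.4953 = 3239666.9230
2*D*S/H = 110145.5473
EOQ = sqrt(110145.5473) = 331.8818

331.8818 units


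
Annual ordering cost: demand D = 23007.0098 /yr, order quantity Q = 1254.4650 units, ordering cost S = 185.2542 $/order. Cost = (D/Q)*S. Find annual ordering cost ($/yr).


Number of orders = D/Q = 18.3401
Cost = 18.3401 * 185.2542 = 3397.5800

3397.5800 $/yr


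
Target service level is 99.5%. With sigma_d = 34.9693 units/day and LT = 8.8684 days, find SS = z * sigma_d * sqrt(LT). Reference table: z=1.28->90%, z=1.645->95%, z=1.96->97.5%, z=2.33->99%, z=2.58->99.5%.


From the table, SL = 99.5% corresponds to z = 2.58
sqrt(LT) = sqrt(8.8684) = 2.9780
SS = 2.58 * 34.9693 * 2.9780 = 268.6763

268.6763 units


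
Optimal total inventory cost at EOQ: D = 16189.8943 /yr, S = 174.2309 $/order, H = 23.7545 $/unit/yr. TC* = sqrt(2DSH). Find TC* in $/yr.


2*D*S*H = 134012430.1214
TC* = sqrt(134012430.1214) = 11576.3738

11576.3738 $/yr


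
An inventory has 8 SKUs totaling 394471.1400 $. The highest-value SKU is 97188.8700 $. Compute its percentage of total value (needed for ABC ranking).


Top item = 97188.8700
Total = 394471.1400
Percentage = 97188.8700 / 394471.1400 * 100 = 24.6378

24.6378%


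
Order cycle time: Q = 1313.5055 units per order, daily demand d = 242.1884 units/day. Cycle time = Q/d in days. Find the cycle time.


Cycle = 1313.5055 / 242.1884 = 5.4235

5.4235 days


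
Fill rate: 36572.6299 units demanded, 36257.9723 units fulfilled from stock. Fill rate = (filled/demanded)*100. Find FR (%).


FR = 36257.9723 / 36572.6299 * 100 = 99.1396

99.1396%


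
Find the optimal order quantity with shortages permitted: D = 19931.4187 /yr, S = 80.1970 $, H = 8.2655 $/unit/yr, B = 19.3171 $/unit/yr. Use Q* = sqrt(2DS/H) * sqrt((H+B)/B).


sqrt(2DS/H) = 621.9115
sqrt((H+B)/B) = 1.1949
Q* = 621.9115 * 1.1949 = 743.1479

743.1479 units


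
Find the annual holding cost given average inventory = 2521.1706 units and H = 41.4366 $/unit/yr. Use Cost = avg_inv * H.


Cost = 2521.1706 * 41.4366 = 104468.7377

104468.7377 $/yr


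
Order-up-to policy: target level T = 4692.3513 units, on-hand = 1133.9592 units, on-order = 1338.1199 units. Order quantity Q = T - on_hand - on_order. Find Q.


Inventory position = OH + OO = 1133.9592 + 1338.1199 = 2472.0791
Q = 4692.3513 - 2472.0791 = 2220.2722

2220.2722 units


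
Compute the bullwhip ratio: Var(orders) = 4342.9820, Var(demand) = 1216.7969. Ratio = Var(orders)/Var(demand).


BW = 4342.9820 / 1216.7969 = 3.5692

3.5692


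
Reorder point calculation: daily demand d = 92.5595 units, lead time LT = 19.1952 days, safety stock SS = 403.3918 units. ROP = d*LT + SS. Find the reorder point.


d*LT = 92.5595 * 19.1952 = 1776.6981
ROP = 1776.6981 + 403.3918 = 2180.0899

2180.0899 units


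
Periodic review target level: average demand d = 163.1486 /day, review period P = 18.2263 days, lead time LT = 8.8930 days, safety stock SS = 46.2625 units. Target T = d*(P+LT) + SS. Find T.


P + LT = 27.1193
d*(P+LT) = 163.1486 * 27.1193 = 4424.4758
T = 4424.4758 + 46.2625 = 4470.7383

4470.7383 units


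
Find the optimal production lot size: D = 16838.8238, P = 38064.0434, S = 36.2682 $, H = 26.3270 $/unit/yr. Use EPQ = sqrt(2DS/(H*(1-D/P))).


1 - D/P = 1 - 0.4424 = 0.5576
H*(1-D/P) = 14.6804
2DS = 1221427.6587
EPQ = sqrt(83201.1069) = 288.4460

288.4460 units


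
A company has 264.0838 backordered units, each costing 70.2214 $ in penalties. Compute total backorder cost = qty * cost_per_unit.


Total = 264.0838 * 70.2214 = 18544.3342

18544.3342 $


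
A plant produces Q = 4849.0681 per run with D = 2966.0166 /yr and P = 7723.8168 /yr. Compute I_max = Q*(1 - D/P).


D/P = 0.3840
1 - D/P = 0.6160
I_max = 4849.0681 * 0.6160 = 2986.9814

2986.9814 units


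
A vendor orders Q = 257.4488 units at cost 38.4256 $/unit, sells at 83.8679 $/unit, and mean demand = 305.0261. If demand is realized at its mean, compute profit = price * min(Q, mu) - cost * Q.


Sales at mu = min(257.4488, 305.0261) = 257.4488
Revenue = 83.8679 * 257.4488 = 21591.6902
Total cost = 38.4256 * 257.4488 = 9892.6246
Profit = 21591.6902 - 9892.6246 = 11699.0656

11699.0656 $


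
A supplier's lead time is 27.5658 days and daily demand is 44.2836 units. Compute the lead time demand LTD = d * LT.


LTD = 44.2836 * 27.5658 = 1220.7129

1220.7129 units


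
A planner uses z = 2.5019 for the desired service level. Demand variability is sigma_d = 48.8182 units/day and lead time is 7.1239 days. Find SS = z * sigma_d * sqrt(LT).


sqrt(LT) = sqrt(7.1239) = 2.6691
SS = 2.5019 * 48.8182 * 2.6691 = 325.9948

325.9948 units


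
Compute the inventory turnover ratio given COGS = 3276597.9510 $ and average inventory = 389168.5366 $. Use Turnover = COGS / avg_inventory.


Turnover = 3276597.9510 / 389168.5366 = 8.4195

8.4195


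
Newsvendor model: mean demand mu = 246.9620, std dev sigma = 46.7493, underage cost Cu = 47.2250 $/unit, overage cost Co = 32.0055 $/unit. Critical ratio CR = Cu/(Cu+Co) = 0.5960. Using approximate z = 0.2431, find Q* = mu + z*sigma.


CR = Cu/(Cu+Co) = 47.2250/(47.2250+32.0055) = 0.5960
z = 0.2431
Q* = 246.9620 + 0.2431 * 46.7493 = 258.3268

258.3268 units


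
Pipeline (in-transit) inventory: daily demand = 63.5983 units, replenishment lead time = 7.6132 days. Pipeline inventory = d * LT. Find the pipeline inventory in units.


Pipeline = 63.5983 * 7.6132 = 484.1866

484.1866 units


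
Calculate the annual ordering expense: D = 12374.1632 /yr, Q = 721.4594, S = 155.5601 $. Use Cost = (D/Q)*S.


Number of orders = D/Q = 17.1516
Cost = 17.1516 * 155.5601 = 2668.1003

2668.1003 $/yr


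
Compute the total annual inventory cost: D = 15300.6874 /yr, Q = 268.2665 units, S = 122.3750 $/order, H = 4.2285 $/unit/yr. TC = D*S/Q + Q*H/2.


Ordering cost = D*S/Q = 6979.7072
Holding cost = Q*H/2 = 567.1824
TC = 6979.7072 + 567.1824 = 7546.8896

7546.8896 $/yr


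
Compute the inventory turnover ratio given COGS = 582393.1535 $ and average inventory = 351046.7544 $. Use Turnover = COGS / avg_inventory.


Turnover = 582393.1535 / 351046.7544 = 1.6590

1.6590


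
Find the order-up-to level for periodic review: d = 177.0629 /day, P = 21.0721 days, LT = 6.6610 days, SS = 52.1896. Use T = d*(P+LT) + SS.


P + LT = 27.7331
d*(P+LT) = 177.0629 * 27.7331 = 4910.5031
T = 4910.5031 + 52.1896 = 4962.6927

4962.6927 units


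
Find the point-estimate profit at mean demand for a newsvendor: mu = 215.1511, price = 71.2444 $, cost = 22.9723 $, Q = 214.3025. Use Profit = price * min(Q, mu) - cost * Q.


Sales at mu = min(214.3025, 215.1511) = 214.3025
Revenue = 71.2444 * 214.3025 = 15267.8530
Total cost = 22.9723 * 214.3025 = 4923.0213
Profit = 15267.8530 - 4923.0213 = 10344.8317

10344.8317 $


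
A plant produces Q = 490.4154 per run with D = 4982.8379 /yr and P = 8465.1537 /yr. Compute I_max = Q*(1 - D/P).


D/P = 0.5886
1 - D/P = 0.4114
I_max = 490.4154 * 0.4114 = 201.7425

201.7425 units


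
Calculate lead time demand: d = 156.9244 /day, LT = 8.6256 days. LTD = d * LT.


LTD = 156.9244 * 8.6256 = 1353.5671

1353.5671 units


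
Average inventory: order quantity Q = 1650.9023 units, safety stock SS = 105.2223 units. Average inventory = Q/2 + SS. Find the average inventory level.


Q/2 = 825.4511
Avg = 825.4511 + 105.2223 = 930.6735

930.6735 units
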